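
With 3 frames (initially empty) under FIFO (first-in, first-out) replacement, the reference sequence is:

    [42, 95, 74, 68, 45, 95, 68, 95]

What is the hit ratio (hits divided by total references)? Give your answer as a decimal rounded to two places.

42 → miss, frames {42}
95 → miss, frames {42,95}
74 → miss, frames {42,95,74}
68 → miss, evict 42, frames {95,74,68}
45 → miss, evict 95, frames {74,68,45}
95 → miss, evict 74, frames {68,45,95}
68 → hit
95 → hit
Hits: 2 of 8 references → 2/8 = 0.2500.

0.25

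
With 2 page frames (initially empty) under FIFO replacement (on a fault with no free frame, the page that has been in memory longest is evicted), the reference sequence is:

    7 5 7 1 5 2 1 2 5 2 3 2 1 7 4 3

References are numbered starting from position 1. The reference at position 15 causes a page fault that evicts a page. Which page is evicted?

1

pos 1: 7 → fault, frames {7}
pos 2: 5 → fault, frames {7,5}
pos 3: 7 → hit
pos 4: 1 → fault, evict 7, frames {5,1}
pos 5: 5 → hit
pos 6: 2 → fault, evict 5, frames {1,2}
pos 7: 1 → hit
pos 8: 2 → hit
pos 9: 5 → fault, evict 1, frames {2,5}
pos 10: 2 → hit
pos 11: 3 → fault, evict 2, frames {5,3}
pos 12: 2 → fault, evict 5, frames {3,2}
pos 13: 1 → fault, evict 3, frames {2,1}
pos 14: 7 → fault, evict 2, frames {1,7}
pos 15: 4 → fault, evict 1, frames {7,4}
At position 15, page 1 is evicted.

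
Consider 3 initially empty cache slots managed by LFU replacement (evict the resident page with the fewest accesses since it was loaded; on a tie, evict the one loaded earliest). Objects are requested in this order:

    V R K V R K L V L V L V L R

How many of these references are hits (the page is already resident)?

4

V: fault, frames (V)
R: fault, frames (V R)
K: fault, frames (V R K)
V: hit
R: hit
K: hit
L: fault, evict V, frames (R K L)
V: fault, evict L, frames (R K V)
L: fault, evict V, frames (R K L)
V: fault, evict L, frames (R K V)
L: fault, evict V, frames (R K L)
V: fault, evict L, frames (R K V)
L: fault, evict V, frames (R K L)
R: hit
Hits: 4.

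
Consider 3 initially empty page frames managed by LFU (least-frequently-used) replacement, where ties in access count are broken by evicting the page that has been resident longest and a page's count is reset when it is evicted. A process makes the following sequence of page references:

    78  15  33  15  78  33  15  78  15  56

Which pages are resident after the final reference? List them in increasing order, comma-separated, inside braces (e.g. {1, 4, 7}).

{15, 56, 78}

78 → miss, frames [78]
15 → miss, frames [78, 15]
33 → miss, frames [78, 15, 33]
15 → hit
78 → hit
33 → hit
15 → hit
78 → hit
15 → hit
56 → miss, evict 33, frames [78, 15, 56]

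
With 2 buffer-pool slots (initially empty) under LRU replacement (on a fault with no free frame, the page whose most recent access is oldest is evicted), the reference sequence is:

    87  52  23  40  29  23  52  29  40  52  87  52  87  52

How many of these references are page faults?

87 -> fault, frames (87)
52 -> fault, frames (87 52)
23 -> fault, evict 87, frames (52 23)
40 -> fault, evict 52, frames (23 40)
29 -> fault, evict 23, frames (40 29)
23 -> fault, evict 40, frames (29 23)
52 -> fault, evict 29, frames (23 52)
29 -> fault, evict 23, frames (52 29)
40 -> fault, evict 52, frames (29 40)
52 -> fault, evict 29, frames (40 52)
87 -> fault, evict 40, frames (52 87)
52 -> hit
87 -> hit
52 -> hit
Page faults: 11.

11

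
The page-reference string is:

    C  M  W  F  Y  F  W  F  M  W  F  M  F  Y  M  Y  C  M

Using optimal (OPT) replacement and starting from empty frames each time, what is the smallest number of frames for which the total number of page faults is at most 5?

5

f=1: 18 faults
f=2: 10 faults
f=3: 8 faults
f=4: 6 faults
f=5: 5 faults
Smallest f with faults ≤ 5 is 5.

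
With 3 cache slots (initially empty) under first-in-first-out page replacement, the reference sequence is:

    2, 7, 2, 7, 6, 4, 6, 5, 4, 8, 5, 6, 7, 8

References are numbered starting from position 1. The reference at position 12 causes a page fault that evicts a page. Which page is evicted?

pos 1: 2: fault, frames [2]
pos 2: 7: fault, frames [2, 7]
pos 3: 2: hit
pos 4: 7: hit
pos 5: 6: fault, frames [2, 7, 6]
pos 6: 4: fault, evict 2, frames [7, 6, 4]
pos 7: 6: hit
pos 8: 5: fault, evict 7, frames [6, 4, 5]
pos 9: 4: hit
pos 10: 8: fault, evict 6, frames [4, 5, 8]
pos 11: 5: hit
pos 12: 6: fault, evict 4, frames [5, 8, 6]
At position 12, page 4 is evicted.

4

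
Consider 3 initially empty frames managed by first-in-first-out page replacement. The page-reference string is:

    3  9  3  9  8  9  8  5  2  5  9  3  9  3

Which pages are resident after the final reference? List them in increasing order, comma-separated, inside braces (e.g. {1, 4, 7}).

3 -> miss, frames {3}
9 -> miss, frames {3,9}
3 -> hit
9 -> hit
8 -> miss, frames {3,9,8}
9 -> hit
8 -> hit
5 -> miss, evict 3, frames {9,8,5}
2 -> miss, evict 9, frames {8,5,2}
5 -> hit
9 -> miss, evict 8, frames {5,2,9}
3 -> miss, evict 5, frames {2,9,3}
9 -> hit
3 -> hit

{2, 3, 9}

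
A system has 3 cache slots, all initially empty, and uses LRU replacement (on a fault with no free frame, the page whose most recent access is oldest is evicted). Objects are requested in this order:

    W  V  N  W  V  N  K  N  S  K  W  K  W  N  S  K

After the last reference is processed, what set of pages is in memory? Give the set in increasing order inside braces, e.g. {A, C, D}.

W -> miss, frames (W)
V -> miss, frames (W V)
N -> miss, frames (W V N)
W -> hit
V -> hit
N -> hit
K -> miss, evict W, frames (V N K)
N -> hit
S -> miss, evict V, frames (K N S)
K -> hit
W -> miss, evict N, frames (S K W)
K -> hit
W -> hit
N -> miss, evict S, frames (K W N)
S -> miss, evict K, frames (W N S)
K -> miss, evict W, frames (N S K)

{K, N, S}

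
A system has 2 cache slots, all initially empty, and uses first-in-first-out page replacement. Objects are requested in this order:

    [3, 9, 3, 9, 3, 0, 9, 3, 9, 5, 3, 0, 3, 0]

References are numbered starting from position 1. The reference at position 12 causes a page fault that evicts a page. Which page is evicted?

5

pos 1: 3: fault, frames (3)
pos 2: 9: fault, frames (3 9)
pos 3: 3: hit
pos 4: 9: hit
pos 5: 3: hit
pos 6: 0: fault, evict 3, frames (9 0)
pos 7: 9: hit
pos 8: 3: fault, evict 9, frames (0 3)
pos 9: 9: fault, evict 0, frames (3 9)
pos 10: 5: fault, evict 3, frames (9 5)
pos 11: 3: fault, evict 9, frames (5 3)
pos 12: 0: fault, evict 5, frames (3 0)
At position 12, page 5 is evicted.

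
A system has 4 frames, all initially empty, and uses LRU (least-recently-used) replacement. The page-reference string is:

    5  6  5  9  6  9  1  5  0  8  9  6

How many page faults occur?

5: fault, frames (5)
6: fault, frames (5 6)
5: hit
9: fault, frames (6 5 9)
6: hit
9: hit
1: fault, frames (5 6 9 1)
5: hit
0: fault, evict 6, frames (9 1 5 0)
8: fault, evict 9, frames (1 5 0 8)
9: fault, evict 1, frames (5 0 8 9)
6: fault, evict 5, frames (0 8 9 6)
Page faults: 8.

8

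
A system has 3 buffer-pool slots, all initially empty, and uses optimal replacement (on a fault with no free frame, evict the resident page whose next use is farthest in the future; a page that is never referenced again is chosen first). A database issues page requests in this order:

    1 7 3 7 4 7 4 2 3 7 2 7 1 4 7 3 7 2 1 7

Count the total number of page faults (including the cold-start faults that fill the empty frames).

1: miss, frames {1}
7: miss, frames {1,7}
3: miss, frames {1,7,3}
7: hit
4: miss, evict 1, frames {7,3,4}
7: hit
4: hit
2: miss, evict 4, frames {7,3,2}
3: hit
7: hit
2: hit
7: hit
1: miss, evict 2, frames {7,3,1}
4: miss, evict 1, frames {7,3,4}
7: hit
3: hit
7: hit
2: miss, evict 4, frames {7,3,2}
1: miss, evict 2, frames {7,3,1}
7: hit
Page faults: 9.

9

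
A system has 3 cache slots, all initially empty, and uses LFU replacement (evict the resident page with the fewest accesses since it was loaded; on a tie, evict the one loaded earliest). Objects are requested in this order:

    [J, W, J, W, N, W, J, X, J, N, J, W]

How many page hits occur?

J → miss, frames (J)
W → miss, frames (J W)
J → hit
W → hit
N → miss, frames (J W N)
W → hit
J → hit
X → miss, evict N, frames (J W X)
J → hit
N → miss, evict X, frames (J W N)
J → hit
W → hit
Hits: 7.

7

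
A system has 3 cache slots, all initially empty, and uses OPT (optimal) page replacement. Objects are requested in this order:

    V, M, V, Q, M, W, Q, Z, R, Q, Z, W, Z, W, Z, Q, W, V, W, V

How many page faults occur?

8

V → fault, frames [V]
M → fault, frames [V, M]
V → hit
Q → fault, frames [V, M, Q]
M → hit
W → fault, evict M, frames [V, Q, W]
Q → hit
Z → fault, evict V, frames [Q, W, Z]
R → fault, evict W, frames [Q, Z, R]
Q → hit
Z → hit
W → fault, evict R, frames [Q, Z, W]
Z → hit
W → hit
Z → hit
Q → hit
W → hit
V → fault, evict Z, frames [Q, W, V]
W → hit
V → hit
Page faults: 8.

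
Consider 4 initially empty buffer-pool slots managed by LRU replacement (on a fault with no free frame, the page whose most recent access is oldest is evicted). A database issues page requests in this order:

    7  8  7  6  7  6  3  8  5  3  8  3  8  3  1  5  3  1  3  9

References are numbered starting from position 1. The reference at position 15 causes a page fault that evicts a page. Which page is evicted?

6

pos 1: 7: fault, frames [7]
pos 2: 8: fault, frames [7, 8]
pos 3: 7: hit
pos 4: 6: fault, frames [8, 7, 6]
pos 5: 7: hit
pos 6: 6: hit
pos 7: 3: fault, frames [8, 7, 6, 3]
pos 8: 8: hit
pos 9: 5: fault, evict 7, frames [6, 3, 8, 5]
pos 10: 3: hit
pos 11: 8: hit
pos 12: 3: hit
pos 13: 8: hit
pos 14: 3: hit
pos 15: 1: fault, evict 6, frames [5, 8, 3, 1]
At position 15, page 6 is evicted.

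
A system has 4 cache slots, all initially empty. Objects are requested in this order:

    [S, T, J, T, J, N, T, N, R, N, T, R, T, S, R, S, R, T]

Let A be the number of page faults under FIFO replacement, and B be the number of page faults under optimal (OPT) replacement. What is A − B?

2

Under FIFO: F F F . . F . . F . . . . F . . . F → 7 faults.
Under OPT: F F F . . F . . F . . . . . . . . . → 5 faults.
A − B = 7 − 5 = 2.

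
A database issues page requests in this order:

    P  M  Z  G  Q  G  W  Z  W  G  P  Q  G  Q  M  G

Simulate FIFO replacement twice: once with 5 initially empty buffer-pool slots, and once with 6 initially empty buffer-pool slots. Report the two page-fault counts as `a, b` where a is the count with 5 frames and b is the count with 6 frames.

8, 6

5 frames: F F F F F . F . . . F . . . F . → 8 faults.
6 frames: F F F F F . F . . . . . . . . . → 6 faults.
6 < 8: adding a frame reduced faults, as is typical.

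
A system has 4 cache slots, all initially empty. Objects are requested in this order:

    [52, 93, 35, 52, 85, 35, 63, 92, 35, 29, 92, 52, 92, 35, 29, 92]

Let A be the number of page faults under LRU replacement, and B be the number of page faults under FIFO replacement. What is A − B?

-1

Under LRU: F F F . F . F F . F . F . . . . → 8 faults.
Under FIFO: F F F . F . F F . F . F . F . . → 9 faults.
A − B = 8 − 9 = -1.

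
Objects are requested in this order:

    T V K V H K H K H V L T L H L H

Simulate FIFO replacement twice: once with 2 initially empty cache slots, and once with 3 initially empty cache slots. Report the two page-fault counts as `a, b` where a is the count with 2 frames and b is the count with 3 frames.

9, 6

2 frames: F F F . F . . . . F F F . F F . → 9 faults.
3 frames: F F F . F . . . . . F F . . . . → 6 faults.
6 < 9: adding a frame reduced faults, as is typical.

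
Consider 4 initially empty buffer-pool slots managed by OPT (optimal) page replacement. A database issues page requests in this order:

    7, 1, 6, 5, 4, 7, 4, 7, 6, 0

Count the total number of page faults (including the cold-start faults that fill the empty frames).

7 → miss, frames {7}
1 → miss, frames {7,1}
6 → miss, frames {7,1,6}
5 → miss, frames {7,1,6,5}
4 → miss, evict 5, frames {7,1,6,4}
7 → hit
4 → hit
7 → hit
6 → hit
0 → miss, evict 4, frames {7,1,6,0}
Page faults: 6.

6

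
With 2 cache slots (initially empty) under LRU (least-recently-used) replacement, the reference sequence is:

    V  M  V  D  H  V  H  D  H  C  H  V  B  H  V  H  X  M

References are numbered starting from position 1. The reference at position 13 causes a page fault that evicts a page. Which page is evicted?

H

pos 1: V -> miss, frames [V]
pos 2: M -> miss, frames [V, M]
pos 3: V -> hit
pos 4: D -> miss, evict M, frames [V, D]
pos 5: H -> miss, evict V, frames [D, H]
pos 6: V -> miss, evict D, frames [H, V]
pos 7: H -> hit
pos 8: D -> miss, evict V, frames [H, D]
pos 9: H -> hit
pos 10: C -> miss, evict D, frames [H, C]
pos 11: H -> hit
pos 12: V -> miss, evict C, frames [H, V]
pos 13: B -> miss, evict H, frames [V, B]
At position 13, page H is evicted.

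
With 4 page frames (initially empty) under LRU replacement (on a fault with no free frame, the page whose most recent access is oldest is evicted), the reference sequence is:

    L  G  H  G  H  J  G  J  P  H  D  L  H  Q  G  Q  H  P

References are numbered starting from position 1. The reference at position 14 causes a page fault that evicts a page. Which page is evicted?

pos 1: L: miss, frames (L)
pos 2: G: miss, frames (L G)
pos 3: H: miss, frames (L G H)
pos 4: G: hit
pos 5: H: hit
pos 6: J: miss, frames (L G H J)
pos 7: G: hit
pos 8: J: hit
pos 9: P: miss, evict L, frames (H G J P)
pos 10: H: hit
pos 11: D: miss, evict G, frames (J P H D)
pos 12: L: miss, evict J, frames (P H D L)
pos 13: H: hit
pos 14: Q: miss, evict P, frames (D L H Q)
At position 14, page P is evicted.

P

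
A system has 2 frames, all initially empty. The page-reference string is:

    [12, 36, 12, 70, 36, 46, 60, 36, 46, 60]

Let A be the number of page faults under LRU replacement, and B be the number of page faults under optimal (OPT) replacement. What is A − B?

3

Under LRU: F F . F F F F F F F → 9 faults.
Under OPT: F F . F . F F . F . → 6 faults.
A − B = 9 − 6 = 3.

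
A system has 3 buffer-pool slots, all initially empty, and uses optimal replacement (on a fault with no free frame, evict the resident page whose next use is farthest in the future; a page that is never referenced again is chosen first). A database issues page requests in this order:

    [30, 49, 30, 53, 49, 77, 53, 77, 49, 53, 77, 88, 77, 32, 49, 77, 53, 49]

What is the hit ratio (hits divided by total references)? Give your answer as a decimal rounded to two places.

0.61

30 → miss, frames {30}
49 → miss, frames {30,49}
30 → hit
53 → miss, frames {30,49,53}
49 → hit
77 → miss, evict 30, frames {49,53,77}
53 → hit
77 → hit
49 → hit
53 → hit
77 → hit
88 → miss, evict 53, frames {49,77,88}
77 → hit
32 → miss, evict 88, frames {49,77,32}
49 → hit
77 → hit
53 → miss, evict 32, frames {49,77,53}
49 → hit
Hits: 11 of 18 references → 11/18 = 0.6111.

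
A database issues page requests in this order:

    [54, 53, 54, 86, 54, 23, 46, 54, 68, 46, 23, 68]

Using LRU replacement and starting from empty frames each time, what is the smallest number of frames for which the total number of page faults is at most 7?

f=1: 12 faults
f=2: 10 faults
f=3: 7 faults
f=4: 6 faults
f=5: 6 faults
f=6: 6 faults
Smallest f with faults ≤ 7 is 3.

3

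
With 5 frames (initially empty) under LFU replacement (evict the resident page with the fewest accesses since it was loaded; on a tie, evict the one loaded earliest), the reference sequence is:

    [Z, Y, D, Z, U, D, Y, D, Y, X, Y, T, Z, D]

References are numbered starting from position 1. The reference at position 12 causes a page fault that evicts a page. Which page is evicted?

U

pos 1: Z -> fault, frames [Z]
pos 2: Y -> fault, frames [Z, Y]
pos 3: D -> fault, frames [Z, Y, D]
pos 4: Z -> hit
pos 5: U -> fault, frames [Z, Y, D, U]
pos 6: D -> hit
pos 7: Y -> hit
pos 8: D -> hit
pos 9: Y -> hit
pos 10: X -> fault, frames [Z, Y, D, U, X]
pos 11: Y -> hit
pos 12: T -> fault, evict U, frames [Z, Y, D, X, T]
At position 12, page U is evicted.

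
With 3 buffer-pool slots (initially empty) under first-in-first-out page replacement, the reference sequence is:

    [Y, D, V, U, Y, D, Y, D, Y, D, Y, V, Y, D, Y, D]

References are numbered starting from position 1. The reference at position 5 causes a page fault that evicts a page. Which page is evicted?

D

pos 1: Y → miss, frames {Y}
pos 2: D → miss, frames {Y,D}
pos 3: V → miss, frames {Y,D,V}
pos 4: U → miss, evict Y, frames {D,V,U}
pos 5: Y → miss, evict D, frames {V,U,Y}
At position 5, page D is evicted.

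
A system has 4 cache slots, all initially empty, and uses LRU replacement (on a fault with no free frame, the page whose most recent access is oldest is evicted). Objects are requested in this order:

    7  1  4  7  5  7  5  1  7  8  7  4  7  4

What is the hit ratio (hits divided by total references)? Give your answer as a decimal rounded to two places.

7 -> fault, frames {7}
1 -> fault, frames {7,1}
4 -> fault, frames {7,1,4}
7 -> hit
5 -> fault, frames {1,4,7,5}
7 -> hit
5 -> hit
1 -> hit
7 -> hit
8 -> fault, evict 4, frames {5,1,7,8}
7 -> hit
4 -> fault, evict 5, frames {1,8,7,4}
7 -> hit
4 -> hit
Hits: 8 of 14 references → 8/14 = 0.5714.

0.57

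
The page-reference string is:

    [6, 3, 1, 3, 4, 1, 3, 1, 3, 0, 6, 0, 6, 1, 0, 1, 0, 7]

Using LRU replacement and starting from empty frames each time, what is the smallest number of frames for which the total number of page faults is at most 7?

4

f=1: 18 faults
f=2: 11 faults
f=3: 8 faults
f=4: 7 faults
f=5: 6 faults
f=6: 6 faults
Smallest f with faults ≤ 7 is 4.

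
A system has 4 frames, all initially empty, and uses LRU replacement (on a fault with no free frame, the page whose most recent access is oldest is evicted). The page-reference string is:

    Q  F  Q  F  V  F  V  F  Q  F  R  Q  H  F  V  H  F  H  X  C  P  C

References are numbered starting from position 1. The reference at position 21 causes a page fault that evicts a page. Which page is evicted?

F

pos 1: Q -> miss, frames (Q)
pos 2: F -> miss, frames (Q F)
pos 3: Q -> hit
pos 4: F -> hit
pos 5: V -> miss, frames (Q F V)
pos 6: F -> hit
pos 7: V -> hit
pos 8: F -> hit
pos 9: Q -> hit
pos 10: F -> hit
pos 11: R -> miss, frames (V Q F R)
pos 12: Q -> hit
pos 13: H -> miss, evict V, frames (F R Q H)
pos 14: F -> hit
pos 15: V -> miss, evict R, frames (Q H F V)
pos 16: H -> hit
pos 17: F -> hit
pos 18: H -> hit
pos 19: X -> miss, evict Q, frames (V F H X)
pos 20: C -> miss, evict V, frames (F H X C)
pos 21: P -> miss, evict F, frames (H X C P)
At position 21, page F is evicted.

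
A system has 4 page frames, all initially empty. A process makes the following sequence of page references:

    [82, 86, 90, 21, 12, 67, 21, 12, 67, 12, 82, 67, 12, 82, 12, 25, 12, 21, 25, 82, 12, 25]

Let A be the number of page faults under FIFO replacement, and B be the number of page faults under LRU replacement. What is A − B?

Under FIFO: F F F F F F . . . . F . . . . F . F . . F . → 10 faults.
Under LRU: F F F F F F . . . . F . . . . F . F . . . . → 9 faults.
A − B = 10 − 9 = 1.

1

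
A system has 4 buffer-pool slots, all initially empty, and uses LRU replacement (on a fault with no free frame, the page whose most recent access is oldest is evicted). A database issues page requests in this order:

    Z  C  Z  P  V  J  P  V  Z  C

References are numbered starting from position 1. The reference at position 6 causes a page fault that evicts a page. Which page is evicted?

pos 1: Z → miss, frames (Z)
pos 2: C → miss, frames (Z C)
pos 3: Z → hit
pos 4: P → miss, frames (C Z P)
pos 5: V → miss, frames (C Z P V)
pos 6: J → miss, evict C, frames (Z P V J)
At position 6, page C is evicted.

C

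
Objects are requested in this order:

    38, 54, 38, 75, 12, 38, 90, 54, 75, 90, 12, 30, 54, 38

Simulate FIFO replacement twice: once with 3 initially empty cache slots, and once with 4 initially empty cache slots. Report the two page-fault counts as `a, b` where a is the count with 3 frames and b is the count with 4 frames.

12, 8

3 frames: F F . F F F F F F . F F F F → 12 faults.
4 frames: F F . F F . F . . . . F F F → 8 faults.
8 < 12: adding a frame reduced faults, as is typical.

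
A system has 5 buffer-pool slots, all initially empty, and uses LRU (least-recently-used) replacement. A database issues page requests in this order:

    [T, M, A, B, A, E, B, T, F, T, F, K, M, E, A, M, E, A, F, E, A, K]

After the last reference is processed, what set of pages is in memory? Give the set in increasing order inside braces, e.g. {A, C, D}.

{A, E, F, K, M}

T → fault, frames (T)
M → fault, frames (T M)
A → fault, frames (T M A)
B → fault, frames (T M A B)
A → hit
E → fault, frames (T M B A E)
B → hit
T → hit
F → fault, evict M, frames (A E B T F)
T → hit
F → hit
K → fault, evict A, frames (E B T F K)
M → fault, evict E, frames (B T F K M)
E → fault, evict B, frames (T F K M E)
A → fault, evict T, frames (F K M E A)
M → hit
E → hit
A → hit
F → hit
E → hit
A → hit
K → hit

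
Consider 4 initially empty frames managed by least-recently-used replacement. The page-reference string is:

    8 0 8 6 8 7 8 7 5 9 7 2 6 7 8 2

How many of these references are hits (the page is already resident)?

8 -> fault, frames (8)
0 -> fault, frames (8 0)
8 -> hit
6 -> fault, frames (0 8 6)
8 -> hit
7 -> fault, frames (0 6 8 7)
8 -> hit
7 -> hit
5 -> fault, evict 0, frames (6 8 7 5)
9 -> fault, evict 6, frames (8 7 5 9)
7 -> hit
2 -> fault, evict 8, frames (5 9 7 2)
6 -> fault, evict 5, frames (9 7 2 6)
7 -> hit
8 -> fault, evict 9, frames (2 6 7 8)
2 -> hit
Hits: 7.

7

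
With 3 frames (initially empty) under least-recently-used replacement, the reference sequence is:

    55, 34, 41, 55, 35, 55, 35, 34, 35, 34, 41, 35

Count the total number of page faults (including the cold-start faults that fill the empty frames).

6

55 → miss, frames (55)
34 → miss, frames (55 34)
41 → miss, frames (55 34 41)
55 → hit
35 → miss, evict 34, frames (41 55 35)
55 → hit
35 → hit
34 → miss, evict 41, frames (55 35 34)
35 → hit
34 → hit
41 → miss, evict 55, frames (35 34 41)
35 → hit
Page faults: 6.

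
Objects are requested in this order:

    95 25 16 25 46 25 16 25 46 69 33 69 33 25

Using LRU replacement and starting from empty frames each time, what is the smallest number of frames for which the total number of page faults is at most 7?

3

f=1: 14 faults
f=2: 9 faults
f=3: 7 faults
f=4: 6 faults
f=5: 6 faults
f=6: 6 faults
Smallest f with faults ≤ 7 is 3.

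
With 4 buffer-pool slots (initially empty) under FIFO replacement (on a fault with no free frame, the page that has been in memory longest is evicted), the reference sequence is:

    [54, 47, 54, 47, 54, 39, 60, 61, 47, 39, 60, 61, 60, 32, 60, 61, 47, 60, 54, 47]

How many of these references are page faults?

54: fault, frames [54]
47: fault, frames [54, 47]
54: hit
47: hit
54: hit
39: fault, frames [54, 47, 39]
60: fault, frames [54, 47, 39, 60]
61: fault, evict 54, frames [47, 39, 60, 61]
47: hit
39: hit
60: hit
61: hit
60: hit
32: fault, evict 47, frames [39, 60, 61, 32]
60: hit
61: hit
47: fault, evict 39, frames [60, 61, 32, 47]
60: hit
54: fault, evict 60, frames [61, 32, 47, 54]
47: hit
Page faults: 8.

8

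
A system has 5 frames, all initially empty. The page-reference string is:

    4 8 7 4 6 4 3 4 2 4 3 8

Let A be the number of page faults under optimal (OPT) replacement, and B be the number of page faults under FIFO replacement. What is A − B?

-2

Under OPT: F F F . F . F . F . . . → 6 faults.
Under FIFO: F F F . F . F . F F . F → 8 faults.
A − B = 6 − 8 = -2.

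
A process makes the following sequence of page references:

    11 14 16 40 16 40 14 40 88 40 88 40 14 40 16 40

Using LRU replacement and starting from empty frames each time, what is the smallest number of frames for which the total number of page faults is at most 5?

4

f=1: 16 faults
f=2: 8 faults
f=3: 6 faults
f=4: 5 faults
f=5: 5 faults
Smallest f with faults ≤ 5 is 4.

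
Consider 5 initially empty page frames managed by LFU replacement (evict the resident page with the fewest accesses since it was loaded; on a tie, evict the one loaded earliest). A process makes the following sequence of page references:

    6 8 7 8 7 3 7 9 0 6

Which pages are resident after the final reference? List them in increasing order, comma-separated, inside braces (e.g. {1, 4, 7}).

6: miss, frames {6}
8: miss, frames {6,8}
7: miss, frames {6,8,7}
8: hit
7: hit
3: miss, frames {6,8,7,3}
7: hit
9: miss, frames {6,8,7,3,9}
0: miss, evict 6, frames {8,7,3,9,0}
6: miss, evict 3, frames {8,7,9,0,6}

{0, 6, 7, 8, 9}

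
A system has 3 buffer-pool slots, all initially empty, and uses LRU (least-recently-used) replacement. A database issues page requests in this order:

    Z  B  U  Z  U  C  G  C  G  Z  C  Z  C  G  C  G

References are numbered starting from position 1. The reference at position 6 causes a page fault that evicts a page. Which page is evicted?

pos 1: Z → fault, frames [Z]
pos 2: B → fault, frames [Z, B]
pos 3: U → fault, frames [Z, B, U]
pos 4: Z → hit
pos 5: U → hit
pos 6: C → fault, evict B, frames [Z, U, C]
At position 6, page B is evicted.

B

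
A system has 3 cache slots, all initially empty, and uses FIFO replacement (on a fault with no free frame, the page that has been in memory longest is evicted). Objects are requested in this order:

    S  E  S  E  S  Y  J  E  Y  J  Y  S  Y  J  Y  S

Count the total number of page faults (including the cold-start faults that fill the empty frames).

S: miss, frames [S]
E: miss, frames [S, E]
S: hit
E: hit
S: hit
Y: miss, frames [S, E, Y]
J: miss, evict S, frames [E, Y, J]
E: hit
Y: hit
J: hit
Y: hit
S: miss, evict E, frames [Y, J, S]
Y: hit
J: hit
Y: hit
S: hit
Page faults: 5.

5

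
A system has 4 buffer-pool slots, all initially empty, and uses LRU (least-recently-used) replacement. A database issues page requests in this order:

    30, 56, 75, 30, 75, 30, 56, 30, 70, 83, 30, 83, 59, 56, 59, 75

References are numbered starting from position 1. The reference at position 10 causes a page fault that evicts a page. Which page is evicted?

pos 1: 30 -> miss, frames [30]
pos 2: 56 -> miss, frames [30, 56]
pos 3: 75 -> miss, frames [30, 56, 75]
pos 4: 30 -> hit
pos 5: 75 -> hit
pos 6: 30 -> hit
pos 7: 56 -> hit
pos 8: 30 -> hit
pos 9: 70 -> miss, frames [75, 56, 30, 70]
pos 10: 83 -> miss, evict 75, frames [56, 30, 70, 83]
At position 10, page 75 is evicted.

75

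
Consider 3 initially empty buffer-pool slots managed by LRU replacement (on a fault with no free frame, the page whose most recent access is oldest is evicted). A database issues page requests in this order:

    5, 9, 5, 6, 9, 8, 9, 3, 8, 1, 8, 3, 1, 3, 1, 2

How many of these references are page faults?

7

5 -> miss, frames {5}
9 -> miss, frames {5,9}
5 -> hit
6 -> miss, frames {9,5,6}
9 -> hit
8 -> miss, evict 5, frames {6,9,8}
9 -> hit
3 -> miss, evict 6, frames {8,9,3}
8 -> hit
1 -> miss, evict 9, frames {3,8,1}
8 -> hit
3 -> hit
1 -> hit
3 -> hit
1 -> hit
2 -> miss, evict 8, frames {3,1,2}
Page faults: 7.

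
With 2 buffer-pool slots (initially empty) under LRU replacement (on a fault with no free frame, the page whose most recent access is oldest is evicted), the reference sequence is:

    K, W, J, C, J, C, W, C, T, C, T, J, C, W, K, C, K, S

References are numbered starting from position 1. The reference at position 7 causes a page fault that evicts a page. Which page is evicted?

J

pos 1: K → miss, frames [K]
pos 2: W → miss, frames [K, W]
pos 3: J → miss, evict K, frames [W, J]
pos 4: C → miss, evict W, frames [J, C]
pos 5: J → hit
pos 6: C → hit
pos 7: W → miss, evict J, frames [C, W]
At position 7, page J is evicted.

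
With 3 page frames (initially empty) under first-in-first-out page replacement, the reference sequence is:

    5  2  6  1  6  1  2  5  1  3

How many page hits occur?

4

5: fault, frames [5]
2: fault, frames [5, 2]
6: fault, frames [5, 2, 6]
1: fault, evict 5, frames [2, 6, 1]
6: hit
1: hit
2: hit
5: fault, evict 2, frames [6, 1, 5]
1: hit
3: fault, evict 6, frames [1, 5, 3]
Hits: 4.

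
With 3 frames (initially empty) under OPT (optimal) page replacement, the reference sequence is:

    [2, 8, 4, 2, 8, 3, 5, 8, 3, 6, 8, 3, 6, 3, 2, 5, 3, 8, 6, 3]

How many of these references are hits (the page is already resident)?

11

2 → miss, frames {2}
8 → miss, frames {2,8}
4 → miss, frames {2,8,4}
2 → hit
8 → hit
3 → miss, evict 4, frames {2,8,3}
5 → miss, evict 2, frames {8,3,5}
8 → hit
3 → hit
6 → miss, evict 5, frames {8,3,6}
8 → hit
3 → hit
6 → hit
3 → hit
2 → miss, evict 6, frames {8,3,2}
5 → miss, evict 2, frames {8,3,5}
3 → hit
8 → hit
6 → miss, evict 5, frames {8,3,6}
3 → hit
Hits: 11.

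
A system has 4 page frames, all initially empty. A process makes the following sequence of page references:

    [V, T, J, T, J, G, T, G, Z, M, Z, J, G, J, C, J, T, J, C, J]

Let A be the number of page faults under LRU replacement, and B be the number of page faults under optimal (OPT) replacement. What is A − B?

Under LRU: F F F . . F . . F F . F . . F . F . . . → 9 faults.
Under OPT: F F F . . F . . F F . . . . F . F . . . → 8 faults.
A − B = 9 − 8 = 1.

1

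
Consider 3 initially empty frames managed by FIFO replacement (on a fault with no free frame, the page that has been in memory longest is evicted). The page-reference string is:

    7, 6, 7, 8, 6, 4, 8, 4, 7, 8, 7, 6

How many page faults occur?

7 -> fault, frames [7]
6 -> fault, frames [7, 6]
7 -> hit
8 -> fault, frames [7, 6, 8]
6 -> hit
4 -> fault, evict 7, frames [6, 8, 4]
8 -> hit
4 -> hit
7 -> fault, evict 6, frames [8, 4, 7]
8 -> hit
7 -> hit
6 -> fault, evict 8, frames [4, 7, 6]
Page faults: 6.

6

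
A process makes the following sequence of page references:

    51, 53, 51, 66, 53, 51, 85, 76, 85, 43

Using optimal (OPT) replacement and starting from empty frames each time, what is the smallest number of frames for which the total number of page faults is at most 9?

f=1: 10 faults
f=2: 7 faults
f=3: 6 faults
f=4: 6 faults
f=5: 6 faults
f=6: 6 faults
Smallest f with faults ≤ 9 is 2.

2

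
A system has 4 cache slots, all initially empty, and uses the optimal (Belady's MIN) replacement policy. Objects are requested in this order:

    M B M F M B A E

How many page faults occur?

5

M → fault, frames [M]
B → fault, frames [M, B]
M → hit
F → fault, frames [M, B, F]
M → hit
B → hit
A → fault, frames [M, B, F, A]
E → fault, evict A, frames [M, B, F, E]
Page faults: 5.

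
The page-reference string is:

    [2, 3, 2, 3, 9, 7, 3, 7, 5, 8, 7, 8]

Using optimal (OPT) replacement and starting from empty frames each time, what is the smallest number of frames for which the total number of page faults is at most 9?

2

f=1: 12 faults
f=2: 6 faults
f=3: 6 faults
f=4: 6 faults
f=5: 6 faults
f=6: 6 faults
Smallest f with faults ≤ 9 is 2.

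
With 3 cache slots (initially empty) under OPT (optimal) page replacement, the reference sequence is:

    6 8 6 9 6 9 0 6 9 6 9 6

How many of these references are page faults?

4

6 -> miss, frames [6]
8 -> miss, frames [6, 8]
6 -> hit
9 -> miss, frames [6, 8, 9]
6 -> hit
9 -> hit
0 -> miss, evict 8, frames [6, 9, 0]
6 -> hit
9 -> hit
6 -> hit
9 -> hit
6 -> hit
Page faults: 4.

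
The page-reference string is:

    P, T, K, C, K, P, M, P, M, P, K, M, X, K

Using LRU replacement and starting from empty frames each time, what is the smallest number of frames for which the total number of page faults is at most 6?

f=1: 14 faults
f=2: 10 faults
f=3: 7 faults
f=4: 6 faults
f=5: 6 faults
f=6: 6 faults
Smallest f with faults ≤ 6 is 4.

4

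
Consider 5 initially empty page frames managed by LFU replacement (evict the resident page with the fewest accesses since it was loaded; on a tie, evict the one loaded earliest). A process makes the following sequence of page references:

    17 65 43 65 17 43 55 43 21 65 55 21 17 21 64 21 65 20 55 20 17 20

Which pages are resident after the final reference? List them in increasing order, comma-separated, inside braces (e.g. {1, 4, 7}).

{17, 20, 21, 43, 65}

17 → fault, frames {17}
65 → fault, frames {17,65}
43 → fault, frames {17,65,43}
65 → hit
17 → hit
43 → hit
55 → fault, frames {17,65,43,55}
43 → hit
21 → fault, frames {17,65,43,55,21}
65 → hit
55 → hit
21 → hit
17 → hit
21 → hit
64 → fault, evict 55, frames {17,65,43,21,64}
21 → hit
65 → hit
20 → fault, evict 64, frames {17,65,43,21,20}
55 → fault, evict 20, frames {17,65,43,21,55}
20 → fault, evict 55, frames {17,65,43,21,20}
17 → hit
20 → hit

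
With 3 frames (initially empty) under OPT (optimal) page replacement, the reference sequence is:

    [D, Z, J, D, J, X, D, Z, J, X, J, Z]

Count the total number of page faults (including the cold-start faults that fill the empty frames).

5

D: fault, frames [D]
Z: fault, frames [D, Z]
J: fault, frames [D, Z, J]
D: hit
J: hit
X: fault, evict J, frames [D, Z, X]
D: hit
Z: hit
J: fault, evict D, frames [Z, X, J]
X: hit
J: hit
Z: hit
Page faults: 5.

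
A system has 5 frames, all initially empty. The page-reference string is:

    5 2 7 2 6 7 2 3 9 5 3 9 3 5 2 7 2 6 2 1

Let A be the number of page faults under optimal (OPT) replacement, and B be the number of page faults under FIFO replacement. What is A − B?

Under OPT: F F F . F . . F F . . . . . . . . F . F → 8 faults.
Under FIFO: F F F . F . . F F F . . . . F F . F . F → 11 faults.
A − B = 8 − 11 = -3.

-3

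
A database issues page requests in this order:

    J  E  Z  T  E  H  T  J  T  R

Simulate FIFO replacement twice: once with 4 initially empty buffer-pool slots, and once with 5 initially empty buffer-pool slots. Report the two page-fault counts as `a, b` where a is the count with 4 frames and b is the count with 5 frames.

4 frames: F F F F . F . F . F → 7 faults.
5 frames: F F F F . F . . . F → 6 faults.
6 < 7: adding a frame reduced faults, as is typical.

7, 6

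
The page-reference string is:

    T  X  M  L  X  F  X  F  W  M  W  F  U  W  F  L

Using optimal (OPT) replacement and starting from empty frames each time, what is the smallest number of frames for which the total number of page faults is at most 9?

3

f=1: 16 faults
f=2: 11 faults
f=3: 8 faults
f=4: 7 faults
f=5: 7 faults
f=6: 7 faults
f=7: 7 faults
Smallest f with faults ≤ 9 is 3.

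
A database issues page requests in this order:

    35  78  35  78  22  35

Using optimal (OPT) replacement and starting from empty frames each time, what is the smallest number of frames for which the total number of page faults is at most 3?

f=1: 6 faults
f=2: 3 faults
f=3: 3 faults
Smallest f with faults ≤ 3 is 2.

2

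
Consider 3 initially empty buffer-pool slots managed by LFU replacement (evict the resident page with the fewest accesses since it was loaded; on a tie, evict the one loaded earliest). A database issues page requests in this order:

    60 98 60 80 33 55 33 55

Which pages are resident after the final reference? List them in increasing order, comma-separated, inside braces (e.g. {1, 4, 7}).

60: fault, frames (60)
98: fault, frames (60 98)
60: hit
80: fault, frames (60 98 80)
33: fault, evict 98, frames (60 80 33)
55: fault, evict 80, frames (60 33 55)
33: hit
55: hit

{33, 55, 60}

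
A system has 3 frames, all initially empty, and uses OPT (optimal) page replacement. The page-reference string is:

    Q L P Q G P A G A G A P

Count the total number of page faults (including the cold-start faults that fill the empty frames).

5

Q → fault, frames {Q}
L → fault, frames {Q,L}
P → fault, frames {Q,L,P}
Q → hit
G → fault, evict L, frames {Q,P,G}
P → hit
A → fault, evict Q, frames {P,G,A}
G → hit
A → hit
G → hit
A → hit
P → hit
Page faults: 5.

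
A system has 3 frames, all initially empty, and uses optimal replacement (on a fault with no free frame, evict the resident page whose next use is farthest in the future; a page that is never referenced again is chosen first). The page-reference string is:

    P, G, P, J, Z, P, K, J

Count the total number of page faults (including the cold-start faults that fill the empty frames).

P -> fault, frames [P]
G -> fault, frames [P, G]
P -> hit
J -> fault, frames [P, G, J]
Z -> fault, evict G, frames [P, J, Z]
P -> hit
K -> fault, evict Z, frames [P, J, K]
J -> hit
Page faults: 5.

5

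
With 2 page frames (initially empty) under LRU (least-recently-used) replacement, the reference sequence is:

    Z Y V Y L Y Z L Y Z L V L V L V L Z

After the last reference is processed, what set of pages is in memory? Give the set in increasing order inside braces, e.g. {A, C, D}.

Z: fault, frames [Z]
Y: fault, frames [Z, Y]
V: fault, evict Z, frames [Y, V]
Y: hit
L: fault, evict V, frames [Y, L]
Y: hit
Z: fault, evict L, frames [Y, Z]
L: fault, evict Y, frames [Z, L]
Y: fault, evict Z, frames [L, Y]
Z: fault, evict L, frames [Y, Z]
L: fault, evict Y, frames [Z, L]
V: fault, evict Z, frames [L, V]
L: hit
V: hit
L: hit
V: hit
L: hit
Z: fault, evict V, frames [L, Z]

{L, Z}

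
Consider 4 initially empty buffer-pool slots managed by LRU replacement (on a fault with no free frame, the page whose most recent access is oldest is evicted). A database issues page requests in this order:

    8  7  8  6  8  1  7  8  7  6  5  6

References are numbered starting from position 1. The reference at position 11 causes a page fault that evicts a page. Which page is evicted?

pos 1: 8 -> fault, frames [8]
pos 2: 7 -> fault, frames [8, 7]
pos 3: 8 -> hit
pos 4: 6 -> fault, frames [7, 8, 6]
pos 5: 8 -> hit
pos 6: 1 -> fault, frames [7, 6, 8, 1]
pos 7: 7 -> hit
pos 8: 8 -> hit
pos 9: 7 -> hit
pos 10: 6 -> hit
pos 11: 5 -> fault, evict 1, frames [8, 7, 6, 5]
At position 11, page 1 is evicted.

1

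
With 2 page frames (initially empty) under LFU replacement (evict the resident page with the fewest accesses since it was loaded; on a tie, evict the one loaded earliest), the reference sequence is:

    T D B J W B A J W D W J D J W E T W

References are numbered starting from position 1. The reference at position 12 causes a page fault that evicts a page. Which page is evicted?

pos 1: T -> fault, frames (T)
pos 2: D -> fault, frames (T D)
pos 3: B -> fault, evict T, frames (D B)
pos 4: J -> fault, evict D, frames (B J)
pos 5: W -> fault, evict B, frames (J W)
pos 6: B -> fault, evict J, frames (W B)
pos 7: A -> fault, evict W, frames (B A)
pos 8: J -> fault, evict B, frames (A J)
pos 9: W -> fault, evict A, frames (J W)
pos 10: D -> fault, evict J, frames (W D)
pos 11: W -> hit
pos 12: J -> fault, evict D, frames (W J)
At position 12, page D is evicted.

D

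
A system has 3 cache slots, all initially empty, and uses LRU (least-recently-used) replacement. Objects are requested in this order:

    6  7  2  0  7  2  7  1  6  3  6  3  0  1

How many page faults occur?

9

6 → miss, frames [6]
7 → miss, frames [6, 7]
2 → miss, frames [6, 7, 2]
0 → miss, evict 6, frames [7, 2, 0]
7 → hit
2 → hit
7 → hit
1 → miss, evict 0, frames [2, 7, 1]
6 → miss, evict 2, frames [7, 1, 6]
3 → miss, evict 7, frames [1, 6, 3]
6 → hit
3 → hit
0 → miss, evict 1, frames [6, 3, 0]
1 → miss, evict 6, frames [3, 0, 1]
Page faults: 9.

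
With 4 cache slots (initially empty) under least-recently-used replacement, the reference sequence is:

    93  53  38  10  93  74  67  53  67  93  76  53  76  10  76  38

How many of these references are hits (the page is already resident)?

6

93 → fault, frames [93]
53 → fault, frames [93, 53]
38 → fault, frames [93, 53, 38]
10 → fault, frames [93, 53, 38, 10]
93 → hit
74 → fault, evict 53, frames [38, 10, 93, 74]
67 → fault, evict 38, frames [10, 93, 74, 67]
53 → fault, evict 10, frames [93, 74, 67, 53]
67 → hit
93 → hit
76 → fault, evict 74, frames [53, 67, 93, 76]
53 → hit
76 → hit
10 → fault, evict 67, frames [93, 53, 76, 10]
76 → hit
38 → fault, evict 93, frames [53, 10, 76, 38]
Hits: 6.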